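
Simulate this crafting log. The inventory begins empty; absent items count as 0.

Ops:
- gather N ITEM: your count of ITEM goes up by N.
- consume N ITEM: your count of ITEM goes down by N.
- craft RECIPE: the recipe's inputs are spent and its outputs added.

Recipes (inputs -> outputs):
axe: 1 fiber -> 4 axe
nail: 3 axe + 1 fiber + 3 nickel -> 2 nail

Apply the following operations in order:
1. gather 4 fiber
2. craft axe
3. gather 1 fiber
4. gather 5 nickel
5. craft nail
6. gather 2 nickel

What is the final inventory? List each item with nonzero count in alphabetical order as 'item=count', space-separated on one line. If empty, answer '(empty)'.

After 1 (gather 4 fiber): fiber=4
After 2 (craft axe): axe=4 fiber=3
After 3 (gather 1 fiber): axe=4 fiber=4
After 4 (gather 5 nickel): axe=4 fiber=4 nickel=5
After 5 (craft nail): axe=1 fiber=3 nail=2 nickel=2
After 6 (gather 2 nickel): axe=1 fiber=3 nail=2 nickel=4

Answer: axe=1 fiber=3 nail=2 nickel=4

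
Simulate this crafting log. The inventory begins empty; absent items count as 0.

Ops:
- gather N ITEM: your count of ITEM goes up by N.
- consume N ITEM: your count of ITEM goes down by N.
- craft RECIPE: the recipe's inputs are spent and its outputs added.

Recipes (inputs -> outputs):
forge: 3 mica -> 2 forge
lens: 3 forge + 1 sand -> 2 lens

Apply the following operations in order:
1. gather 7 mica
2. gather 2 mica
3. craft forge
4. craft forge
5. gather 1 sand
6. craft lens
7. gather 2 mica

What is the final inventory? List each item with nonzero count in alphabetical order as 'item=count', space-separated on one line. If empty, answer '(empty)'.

Answer: forge=1 lens=2 mica=5

Derivation:
After 1 (gather 7 mica): mica=7
After 2 (gather 2 mica): mica=9
After 3 (craft forge): forge=2 mica=6
After 4 (craft forge): forge=4 mica=3
After 5 (gather 1 sand): forge=4 mica=3 sand=1
After 6 (craft lens): forge=1 lens=2 mica=3
After 7 (gather 2 mica): forge=1 lens=2 mica=5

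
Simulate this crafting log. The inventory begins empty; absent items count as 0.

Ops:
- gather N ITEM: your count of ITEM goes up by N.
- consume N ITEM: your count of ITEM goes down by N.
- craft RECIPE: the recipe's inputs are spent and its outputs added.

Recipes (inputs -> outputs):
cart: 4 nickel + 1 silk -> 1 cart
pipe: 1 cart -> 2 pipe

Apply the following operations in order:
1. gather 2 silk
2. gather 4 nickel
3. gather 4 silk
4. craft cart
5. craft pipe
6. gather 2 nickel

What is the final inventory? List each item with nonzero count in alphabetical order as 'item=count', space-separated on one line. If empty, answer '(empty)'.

Answer: nickel=2 pipe=2 silk=5

Derivation:
After 1 (gather 2 silk): silk=2
After 2 (gather 4 nickel): nickel=4 silk=2
After 3 (gather 4 silk): nickel=4 silk=6
After 4 (craft cart): cart=1 silk=5
After 5 (craft pipe): pipe=2 silk=5
After 6 (gather 2 nickel): nickel=2 pipe=2 silk=5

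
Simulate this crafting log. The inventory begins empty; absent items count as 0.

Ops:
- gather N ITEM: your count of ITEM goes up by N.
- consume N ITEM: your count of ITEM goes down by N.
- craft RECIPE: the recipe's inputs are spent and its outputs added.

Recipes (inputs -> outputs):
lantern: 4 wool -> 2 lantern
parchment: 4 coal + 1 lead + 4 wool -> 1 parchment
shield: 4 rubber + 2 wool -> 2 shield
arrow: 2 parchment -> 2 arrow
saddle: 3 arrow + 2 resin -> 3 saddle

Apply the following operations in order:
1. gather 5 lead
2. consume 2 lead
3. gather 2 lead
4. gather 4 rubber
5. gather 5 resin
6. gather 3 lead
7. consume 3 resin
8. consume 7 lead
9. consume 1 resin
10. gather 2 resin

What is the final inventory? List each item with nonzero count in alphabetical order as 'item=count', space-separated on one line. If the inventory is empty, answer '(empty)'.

Answer: lead=1 resin=3 rubber=4

Derivation:
After 1 (gather 5 lead): lead=5
After 2 (consume 2 lead): lead=3
After 3 (gather 2 lead): lead=5
After 4 (gather 4 rubber): lead=5 rubber=4
After 5 (gather 5 resin): lead=5 resin=5 rubber=4
After 6 (gather 3 lead): lead=8 resin=5 rubber=4
After 7 (consume 3 resin): lead=8 resin=2 rubber=4
After 8 (consume 7 lead): lead=1 resin=2 rubber=4
After 9 (consume 1 resin): lead=1 resin=1 rubber=4
After 10 (gather 2 resin): lead=1 resin=3 rubber=4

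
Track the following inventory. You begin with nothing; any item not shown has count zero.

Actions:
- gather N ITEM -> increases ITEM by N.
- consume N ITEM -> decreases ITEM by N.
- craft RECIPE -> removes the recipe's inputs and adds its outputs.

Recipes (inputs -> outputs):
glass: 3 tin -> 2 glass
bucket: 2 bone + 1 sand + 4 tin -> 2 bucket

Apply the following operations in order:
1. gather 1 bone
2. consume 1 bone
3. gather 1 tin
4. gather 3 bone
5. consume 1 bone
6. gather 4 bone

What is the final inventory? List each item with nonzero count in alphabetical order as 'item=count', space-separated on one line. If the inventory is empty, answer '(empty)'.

After 1 (gather 1 bone): bone=1
After 2 (consume 1 bone): (empty)
After 3 (gather 1 tin): tin=1
After 4 (gather 3 bone): bone=3 tin=1
After 5 (consume 1 bone): bone=2 tin=1
After 6 (gather 4 bone): bone=6 tin=1

Answer: bone=6 tin=1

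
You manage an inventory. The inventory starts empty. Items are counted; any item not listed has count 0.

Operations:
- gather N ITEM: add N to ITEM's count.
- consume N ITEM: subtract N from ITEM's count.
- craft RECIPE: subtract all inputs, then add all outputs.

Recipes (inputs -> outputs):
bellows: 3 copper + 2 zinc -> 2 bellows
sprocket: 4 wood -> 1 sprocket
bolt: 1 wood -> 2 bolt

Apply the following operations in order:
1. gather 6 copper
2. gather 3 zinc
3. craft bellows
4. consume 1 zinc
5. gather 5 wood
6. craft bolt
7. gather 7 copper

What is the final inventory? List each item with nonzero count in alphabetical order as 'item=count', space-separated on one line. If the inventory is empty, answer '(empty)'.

Answer: bellows=2 bolt=2 copper=10 wood=4

Derivation:
After 1 (gather 6 copper): copper=6
After 2 (gather 3 zinc): copper=6 zinc=3
After 3 (craft bellows): bellows=2 copper=3 zinc=1
After 4 (consume 1 zinc): bellows=2 copper=3
After 5 (gather 5 wood): bellows=2 copper=3 wood=5
After 6 (craft bolt): bellows=2 bolt=2 copper=3 wood=4
After 7 (gather 7 copper): bellows=2 bolt=2 copper=10 wood=4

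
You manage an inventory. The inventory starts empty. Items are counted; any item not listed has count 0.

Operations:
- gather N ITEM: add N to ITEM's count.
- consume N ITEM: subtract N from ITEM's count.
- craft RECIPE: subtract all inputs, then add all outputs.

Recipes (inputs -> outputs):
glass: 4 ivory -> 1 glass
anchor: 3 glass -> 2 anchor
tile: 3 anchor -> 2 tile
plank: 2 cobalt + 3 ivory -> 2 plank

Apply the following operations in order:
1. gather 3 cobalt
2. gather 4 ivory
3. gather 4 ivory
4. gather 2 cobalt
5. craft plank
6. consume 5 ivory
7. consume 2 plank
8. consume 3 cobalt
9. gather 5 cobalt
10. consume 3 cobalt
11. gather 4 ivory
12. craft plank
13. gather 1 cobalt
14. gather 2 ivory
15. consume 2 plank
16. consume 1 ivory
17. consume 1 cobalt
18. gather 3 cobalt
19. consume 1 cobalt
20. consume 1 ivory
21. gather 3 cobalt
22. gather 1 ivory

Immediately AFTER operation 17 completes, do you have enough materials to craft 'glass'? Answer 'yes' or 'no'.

Answer: no

Derivation:
After 1 (gather 3 cobalt): cobalt=3
After 2 (gather 4 ivory): cobalt=3 ivory=4
After 3 (gather 4 ivory): cobalt=3 ivory=8
After 4 (gather 2 cobalt): cobalt=5 ivory=8
After 5 (craft plank): cobalt=3 ivory=5 plank=2
After 6 (consume 5 ivory): cobalt=3 plank=2
After 7 (consume 2 plank): cobalt=3
After 8 (consume 3 cobalt): (empty)
After 9 (gather 5 cobalt): cobalt=5
After 10 (consume 3 cobalt): cobalt=2
After 11 (gather 4 ivory): cobalt=2 ivory=4
After 12 (craft plank): ivory=1 plank=2
After 13 (gather 1 cobalt): cobalt=1 ivory=1 plank=2
After 14 (gather 2 ivory): cobalt=1 ivory=3 plank=2
After 15 (consume 2 plank): cobalt=1 ivory=3
After 16 (consume 1 ivory): cobalt=1 ivory=2
After 17 (consume 1 cobalt): ivory=2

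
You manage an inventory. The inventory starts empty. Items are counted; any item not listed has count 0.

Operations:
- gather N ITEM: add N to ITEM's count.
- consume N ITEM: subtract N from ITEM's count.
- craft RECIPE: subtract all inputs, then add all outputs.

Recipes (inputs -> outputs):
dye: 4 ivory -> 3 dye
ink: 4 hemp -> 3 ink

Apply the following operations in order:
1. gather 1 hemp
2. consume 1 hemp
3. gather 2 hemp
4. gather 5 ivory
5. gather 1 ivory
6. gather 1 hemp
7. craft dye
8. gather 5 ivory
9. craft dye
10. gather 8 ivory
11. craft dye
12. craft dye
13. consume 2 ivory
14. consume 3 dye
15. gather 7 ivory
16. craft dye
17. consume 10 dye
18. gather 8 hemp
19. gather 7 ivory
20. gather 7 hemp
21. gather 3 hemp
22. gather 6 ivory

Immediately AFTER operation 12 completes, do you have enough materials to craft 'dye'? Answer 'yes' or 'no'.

Answer: no

Derivation:
After 1 (gather 1 hemp): hemp=1
After 2 (consume 1 hemp): (empty)
After 3 (gather 2 hemp): hemp=2
After 4 (gather 5 ivory): hemp=2 ivory=5
After 5 (gather 1 ivory): hemp=2 ivory=6
After 6 (gather 1 hemp): hemp=3 ivory=6
After 7 (craft dye): dye=3 hemp=3 ivory=2
After 8 (gather 5 ivory): dye=3 hemp=3 ivory=7
After 9 (craft dye): dye=6 hemp=3 ivory=3
After 10 (gather 8 ivory): dye=6 hemp=3 ivory=11
After 11 (craft dye): dye=9 hemp=3 ivory=7
After 12 (craft dye): dye=12 hemp=3 ivory=3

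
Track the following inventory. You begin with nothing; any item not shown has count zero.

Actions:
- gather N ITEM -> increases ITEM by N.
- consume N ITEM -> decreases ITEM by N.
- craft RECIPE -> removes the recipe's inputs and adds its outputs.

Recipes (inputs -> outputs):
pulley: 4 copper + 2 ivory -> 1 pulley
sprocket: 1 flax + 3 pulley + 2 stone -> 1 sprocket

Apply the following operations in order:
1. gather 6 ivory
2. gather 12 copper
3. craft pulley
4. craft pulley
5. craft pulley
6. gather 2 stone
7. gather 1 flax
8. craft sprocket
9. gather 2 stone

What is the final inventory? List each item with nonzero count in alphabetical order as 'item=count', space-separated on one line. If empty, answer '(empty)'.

After 1 (gather 6 ivory): ivory=6
After 2 (gather 12 copper): copper=12 ivory=6
After 3 (craft pulley): copper=8 ivory=4 pulley=1
After 4 (craft pulley): copper=4 ivory=2 pulley=2
After 5 (craft pulley): pulley=3
After 6 (gather 2 stone): pulley=3 stone=2
After 7 (gather 1 flax): flax=1 pulley=3 stone=2
After 8 (craft sprocket): sprocket=1
After 9 (gather 2 stone): sprocket=1 stone=2

Answer: sprocket=1 stone=2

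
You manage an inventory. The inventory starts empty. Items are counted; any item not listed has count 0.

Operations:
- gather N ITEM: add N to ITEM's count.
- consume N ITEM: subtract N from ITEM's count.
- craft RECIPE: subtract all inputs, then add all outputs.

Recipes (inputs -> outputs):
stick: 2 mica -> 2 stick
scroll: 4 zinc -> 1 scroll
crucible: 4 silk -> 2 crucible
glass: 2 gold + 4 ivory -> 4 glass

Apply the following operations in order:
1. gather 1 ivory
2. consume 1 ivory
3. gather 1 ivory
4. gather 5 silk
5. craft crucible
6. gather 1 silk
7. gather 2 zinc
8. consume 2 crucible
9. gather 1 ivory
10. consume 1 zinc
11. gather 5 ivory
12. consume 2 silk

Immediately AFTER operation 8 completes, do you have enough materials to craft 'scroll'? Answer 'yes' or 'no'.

Answer: no

Derivation:
After 1 (gather 1 ivory): ivory=1
After 2 (consume 1 ivory): (empty)
After 3 (gather 1 ivory): ivory=1
After 4 (gather 5 silk): ivory=1 silk=5
After 5 (craft crucible): crucible=2 ivory=1 silk=1
After 6 (gather 1 silk): crucible=2 ivory=1 silk=2
After 7 (gather 2 zinc): crucible=2 ivory=1 silk=2 zinc=2
After 8 (consume 2 crucible): ivory=1 silk=2 zinc=2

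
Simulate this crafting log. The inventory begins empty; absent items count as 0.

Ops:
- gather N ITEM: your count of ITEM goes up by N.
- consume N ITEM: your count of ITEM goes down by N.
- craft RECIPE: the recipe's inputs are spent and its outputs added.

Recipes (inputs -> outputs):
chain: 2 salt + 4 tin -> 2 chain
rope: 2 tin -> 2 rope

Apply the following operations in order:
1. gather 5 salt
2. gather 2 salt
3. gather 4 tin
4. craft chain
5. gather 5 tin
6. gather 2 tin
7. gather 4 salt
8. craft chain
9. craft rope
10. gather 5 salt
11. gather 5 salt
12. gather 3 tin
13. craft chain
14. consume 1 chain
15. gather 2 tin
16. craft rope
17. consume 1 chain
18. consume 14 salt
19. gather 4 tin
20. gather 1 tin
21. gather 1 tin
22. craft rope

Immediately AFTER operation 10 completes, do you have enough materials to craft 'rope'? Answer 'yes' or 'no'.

Answer: no

Derivation:
After 1 (gather 5 salt): salt=5
After 2 (gather 2 salt): salt=7
After 3 (gather 4 tin): salt=7 tin=4
After 4 (craft chain): chain=2 salt=5
After 5 (gather 5 tin): chain=2 salt=5 tin=5
After 6 (gather 2 tin): chain=2 salt=5 tin=7
After 7 (gather 4 salt): chain=2 salt=9 tin=7
After 8 (craft chain): chain=4 salt=7 tin=3
After 9 (craft rope): chain=4 rope=2 salt=7 tin=1
After 10 (gather 5 salt): chain=4 rope=2 salt=12 tin=1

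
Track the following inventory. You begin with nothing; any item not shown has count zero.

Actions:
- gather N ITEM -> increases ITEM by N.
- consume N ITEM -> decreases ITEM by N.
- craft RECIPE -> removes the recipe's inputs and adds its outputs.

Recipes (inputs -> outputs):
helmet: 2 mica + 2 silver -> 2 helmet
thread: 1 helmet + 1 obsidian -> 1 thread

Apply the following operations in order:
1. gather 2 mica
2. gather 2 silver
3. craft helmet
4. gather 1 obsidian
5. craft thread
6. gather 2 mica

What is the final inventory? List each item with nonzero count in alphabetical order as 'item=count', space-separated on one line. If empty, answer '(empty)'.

After 1 (gather 2 mica): mica=2
After 2 (gather 2 silver): mica=2 silver=2
After 3 (craft helmet): helmet=2
After 4 (gather 1 obsidian): helmet=2 obsidian=1
After 5 (craft thread): helmet=1 thread=1
After 6 (gather 2 mica): helmet=1 mica=2 thread=1

Answer: helmet=1 mica=2 thread=1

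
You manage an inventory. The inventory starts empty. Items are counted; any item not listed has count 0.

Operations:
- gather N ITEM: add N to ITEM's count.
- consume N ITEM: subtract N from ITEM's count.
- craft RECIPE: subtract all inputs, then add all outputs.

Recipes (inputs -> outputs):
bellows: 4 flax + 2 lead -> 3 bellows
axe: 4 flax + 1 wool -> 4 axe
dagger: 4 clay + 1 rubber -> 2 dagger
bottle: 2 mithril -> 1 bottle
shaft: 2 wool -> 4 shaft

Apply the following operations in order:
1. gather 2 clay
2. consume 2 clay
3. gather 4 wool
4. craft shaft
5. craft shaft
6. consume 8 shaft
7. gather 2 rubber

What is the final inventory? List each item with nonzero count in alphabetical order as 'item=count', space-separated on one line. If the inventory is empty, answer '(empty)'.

After 1 (gather 2 clay): clay=2
After 2 (consume 2 clay): (empty)
After 3 (gather 4 wool): wool=4
After 4 (craft shaft): shaft=4 wool=2
After 5 (craft shaft): shaft=8
After 6 (consume 8 shaft): (empty)
After 7 (gather 2 rubber): rubber=2

Answer: rubber=2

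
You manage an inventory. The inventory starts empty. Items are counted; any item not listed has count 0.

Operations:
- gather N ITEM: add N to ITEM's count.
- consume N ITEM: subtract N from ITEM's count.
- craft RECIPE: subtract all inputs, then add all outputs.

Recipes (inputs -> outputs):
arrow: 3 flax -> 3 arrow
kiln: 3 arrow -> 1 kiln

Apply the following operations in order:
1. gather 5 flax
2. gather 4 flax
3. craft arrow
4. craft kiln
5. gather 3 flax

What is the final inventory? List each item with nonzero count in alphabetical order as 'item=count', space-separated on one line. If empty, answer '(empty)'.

After 1 (gather 5 flax): flax=5
After 2 (gather 4 flax): flax=9
After 3 (craft arrow): arrow=3 flax=6
After 4 (craft kiln): flax=6 kiln=1
After 5 (gather 3 flax): flax=9 kiln=1

Answer: flax=9 kiln=1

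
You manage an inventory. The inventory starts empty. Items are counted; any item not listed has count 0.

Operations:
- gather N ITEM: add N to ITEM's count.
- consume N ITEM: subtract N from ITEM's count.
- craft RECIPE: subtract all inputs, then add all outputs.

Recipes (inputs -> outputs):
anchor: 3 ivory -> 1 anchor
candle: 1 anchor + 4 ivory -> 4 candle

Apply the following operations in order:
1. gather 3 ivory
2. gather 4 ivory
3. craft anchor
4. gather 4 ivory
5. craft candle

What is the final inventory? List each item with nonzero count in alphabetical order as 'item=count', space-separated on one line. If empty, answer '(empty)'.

After 1 (gather 3 ivory): ivory=3
After 2 (gather 4 ivory): ivory=7
After 3 (craft anchor): anchor=1 ivory=4
After 4 (gather 4 ivory): anchor=1 ivory=8
After 5 (craft candle): candle=4 ivory=4

Answer: candle=4 ivory=4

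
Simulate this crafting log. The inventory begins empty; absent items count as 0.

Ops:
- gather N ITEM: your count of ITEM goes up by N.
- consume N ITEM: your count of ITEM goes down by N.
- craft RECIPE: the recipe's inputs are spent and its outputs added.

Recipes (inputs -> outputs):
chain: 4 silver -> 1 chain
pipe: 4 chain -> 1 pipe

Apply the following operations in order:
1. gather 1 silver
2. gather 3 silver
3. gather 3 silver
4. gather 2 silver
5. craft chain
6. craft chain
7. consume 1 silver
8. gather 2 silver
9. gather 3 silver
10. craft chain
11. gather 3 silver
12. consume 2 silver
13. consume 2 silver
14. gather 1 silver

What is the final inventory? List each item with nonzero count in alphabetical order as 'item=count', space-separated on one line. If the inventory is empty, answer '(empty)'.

Answer: chain=3 silver=1

Derivation:
After 1 (gather 1 silver): silver=1
After 2 (gather 3 silver): silver=4
After 3 (gather 3 silver): silver=7
After 4 (gather 2 silver): silver=9
After 5 (craft chain): chain=1 silver=5
After 6 (craft chain): chain=2 silver=1
After 7 (consume 1 silver): chain=2
After 8 (gather 2 silver): chain=2 silver=2
After 9 (gather 3 silver): chain=2 silver=5
After 10 (craft chain): chain=3 silver=1
After 11 (gather 3 silver): chain=3 silver=4
After 12 (consume 2 silver): chain=3 silver=2
After 13 (consume 2 silver): chain=3
After 14 (gather 1 silver): chain=3 silver=1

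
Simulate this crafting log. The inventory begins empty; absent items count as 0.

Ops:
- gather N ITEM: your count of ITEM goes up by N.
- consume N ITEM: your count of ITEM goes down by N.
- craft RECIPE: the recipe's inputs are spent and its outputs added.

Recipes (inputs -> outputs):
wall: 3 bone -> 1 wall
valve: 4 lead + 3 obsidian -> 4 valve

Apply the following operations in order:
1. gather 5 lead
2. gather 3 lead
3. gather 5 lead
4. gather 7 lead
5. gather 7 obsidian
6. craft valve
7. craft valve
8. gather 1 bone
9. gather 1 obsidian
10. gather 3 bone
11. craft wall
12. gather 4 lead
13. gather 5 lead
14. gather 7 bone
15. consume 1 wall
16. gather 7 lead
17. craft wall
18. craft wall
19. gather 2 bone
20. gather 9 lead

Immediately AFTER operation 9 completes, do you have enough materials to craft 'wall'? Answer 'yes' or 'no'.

After 1 (gather 5 lead): lead=5
After 2 (gather 3 lead): lead=8
After 3 (gather 5 lead): lead=13
After 4 (gather 7 lead): lead=20
After 5 (gather 7 obsidian): lead=20 obsidian=7
After 6 (craft valve): lead=16 obsidian=4 valve=4
After 7 (craft valve): lead=12 obsidian=1 valve=8
After 8 (gather 1 bone): bone=1 lead=12 obsidian=1 valve=8
After 9 (gather 1 obsidian): bone=1 lead=12 obsidian=2 valve=8

Answer: no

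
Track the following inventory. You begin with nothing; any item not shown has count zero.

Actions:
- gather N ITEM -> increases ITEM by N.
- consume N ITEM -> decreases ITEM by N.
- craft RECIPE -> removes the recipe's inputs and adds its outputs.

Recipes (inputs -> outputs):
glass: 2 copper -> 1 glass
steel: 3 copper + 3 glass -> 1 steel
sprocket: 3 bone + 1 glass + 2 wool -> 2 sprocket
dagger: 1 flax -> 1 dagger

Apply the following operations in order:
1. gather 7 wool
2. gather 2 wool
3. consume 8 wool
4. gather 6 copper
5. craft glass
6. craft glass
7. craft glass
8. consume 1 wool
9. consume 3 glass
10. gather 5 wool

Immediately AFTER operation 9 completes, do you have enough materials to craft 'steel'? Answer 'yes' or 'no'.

After 1 (gather 7 wool): wool=7
After 2 (gather 2 wool): wool=9
After 3 (consume 8 wool): wool=1
After 4 (gather 6 copper): copper=6 wool=1
After 5 (craft glass): copper=4 glass=1 wool=1
After 6 (craft glass): copper=2 glass=2 wool=1
After 7 (craft glass): glass=3 wool=1
After 8 (consume 1 wool): glass=3
After 9 (consume 3 glass): (empty)

Answer: no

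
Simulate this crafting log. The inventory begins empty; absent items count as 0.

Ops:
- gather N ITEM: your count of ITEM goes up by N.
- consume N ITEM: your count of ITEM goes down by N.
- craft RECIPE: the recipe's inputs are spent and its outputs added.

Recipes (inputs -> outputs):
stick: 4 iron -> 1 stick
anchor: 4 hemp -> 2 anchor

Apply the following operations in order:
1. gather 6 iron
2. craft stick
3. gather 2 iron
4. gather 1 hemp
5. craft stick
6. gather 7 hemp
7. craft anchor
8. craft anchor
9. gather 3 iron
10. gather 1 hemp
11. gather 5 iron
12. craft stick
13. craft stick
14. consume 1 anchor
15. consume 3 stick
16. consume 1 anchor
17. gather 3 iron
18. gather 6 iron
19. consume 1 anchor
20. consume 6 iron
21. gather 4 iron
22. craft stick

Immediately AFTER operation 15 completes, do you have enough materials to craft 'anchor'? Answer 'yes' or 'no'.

Answer: no

Derivation:
After 1 (gather 6 iron): iron=6
After 2 (craft stick): iron=2 stick=1
After 3 (gather 2 iron): iron=4 stick=1
After 4 (gather 1 hemp): hemp=1 iron=4 stick=1
After 5 (craft stick): hemp=1 stick=2
After 6 (gather 7 hemp): hemp=8 stick=2
After 7 (craft anchor): anchor=2 hemp=4 stick=2
After 8 (craft anchor): anchor=4 stick=2
After 9 (gather 3 iron): anchor=4 iron=3 stick=2
After 10 (gather 1 hemp): anchor=4 hemp=1 iron=3 stick=2
After 11 (gather 5 iron): anchor=4 hemp=1 iron=8 stick=2
After 12 (craft stick): anchor=4 hemp=1 iron=4 stick=3
After 13 (craft stick): anchor=4 hemp=1 stick=4
After 14 (consume 1 anchor): anchor=3 hemp=1 stick=4
After 15 (consume 3 stick): anchor=3 hemp=1 stick=1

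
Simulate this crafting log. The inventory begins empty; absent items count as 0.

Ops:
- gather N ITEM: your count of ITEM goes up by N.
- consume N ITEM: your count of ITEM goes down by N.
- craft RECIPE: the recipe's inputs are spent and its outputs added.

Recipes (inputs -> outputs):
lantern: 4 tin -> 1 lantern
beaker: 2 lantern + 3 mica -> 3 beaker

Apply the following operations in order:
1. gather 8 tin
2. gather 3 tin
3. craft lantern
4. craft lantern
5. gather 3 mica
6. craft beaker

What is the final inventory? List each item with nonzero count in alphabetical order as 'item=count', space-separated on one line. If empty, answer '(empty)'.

Answer: beaker=3 tin=3

Derivation:
After 1 (gather 8 tin): tin=8
After 2 (gather 3 tin): tin=11
After 3 (craft lantern): lantern=1 tin=7
After 4 (craft lantern): lantern=2 tin=3
After 5 (gather 3 mica): lantern=2 mica=3 tin=3
After 6 (craft beaker): beaker=3 tin=3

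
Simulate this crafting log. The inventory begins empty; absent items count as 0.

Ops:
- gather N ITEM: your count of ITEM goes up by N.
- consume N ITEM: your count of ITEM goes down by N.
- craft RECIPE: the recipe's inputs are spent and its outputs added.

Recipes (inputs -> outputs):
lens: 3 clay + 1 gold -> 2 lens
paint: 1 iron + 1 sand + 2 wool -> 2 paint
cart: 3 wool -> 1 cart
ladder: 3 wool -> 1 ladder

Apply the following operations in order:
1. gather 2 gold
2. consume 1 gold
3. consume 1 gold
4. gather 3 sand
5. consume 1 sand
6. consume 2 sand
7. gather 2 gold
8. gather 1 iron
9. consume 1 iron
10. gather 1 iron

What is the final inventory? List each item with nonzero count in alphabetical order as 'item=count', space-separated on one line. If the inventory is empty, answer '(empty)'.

After 1 (gather 2 gold): gold=2
After 2 (consume 1 gold): gold=1
After 3 (consume 1 gold): (empty)
After 4 (gather 3 sand): sand=3
After 5 (consume 1 sand): sand=2
After 6 (consume 2 sand): (empty)
After 7 (gather 2 gold): gold=2
After 8 (gather 1 iron): gold=2 iron=1
After 9 (consume 1 iron): gold=2
After 10 (gather 1 iron): gold=2 iron=1

Answer: gold=2 iron=1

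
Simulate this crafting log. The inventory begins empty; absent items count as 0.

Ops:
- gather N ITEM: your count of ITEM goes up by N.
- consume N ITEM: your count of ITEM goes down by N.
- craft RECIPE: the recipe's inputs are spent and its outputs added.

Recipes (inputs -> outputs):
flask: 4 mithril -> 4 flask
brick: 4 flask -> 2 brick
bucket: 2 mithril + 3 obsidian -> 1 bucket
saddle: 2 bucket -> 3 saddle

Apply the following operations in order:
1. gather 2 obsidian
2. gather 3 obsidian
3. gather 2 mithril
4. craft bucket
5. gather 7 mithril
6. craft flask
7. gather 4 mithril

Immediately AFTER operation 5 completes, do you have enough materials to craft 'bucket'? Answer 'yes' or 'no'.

After 1 (gather 2 obsidian): obsidian=2
After 2 (gather 3 obsidian): obsidian=5
After 3 (gather 2 mithril): mithril=2 obsidian=5
After 4 (craft bucket): bucket=1 obsidian=2
After 5 (gather 7 mithril): bucket=1 mithril=7 obsidian=2

Answer: no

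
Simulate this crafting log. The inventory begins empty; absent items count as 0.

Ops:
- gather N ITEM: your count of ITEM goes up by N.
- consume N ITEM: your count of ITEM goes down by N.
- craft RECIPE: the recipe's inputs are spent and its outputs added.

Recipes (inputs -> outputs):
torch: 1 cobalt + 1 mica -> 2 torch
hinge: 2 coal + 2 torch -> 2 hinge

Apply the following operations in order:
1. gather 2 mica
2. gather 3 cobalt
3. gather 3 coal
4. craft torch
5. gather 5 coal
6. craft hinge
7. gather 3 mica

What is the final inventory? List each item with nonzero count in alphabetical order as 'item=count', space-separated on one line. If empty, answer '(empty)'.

Answer: coal=6 cobalt=2 hinge=2 mica=4

Derivation:
After 1 (gather 2 mica): mica=2
After 2 (gather 3 cobalt): cobalt=3 mica=2
After 3 (gather 3 coal): coal=3 cobalt=3 mica=2
After 4 (craft torch): coal=3 cobalt=2 mica=1 torch=2
After 5 (gather 5 coal): coal=8 cobalt=2 mica=1 torch=2
After 6 (craft hinge): coal=6 cobalt=2 hinge=2 mica=1
After 7 (gather 3 mica): coal=6 cobalt=2 hinge=2 mica=4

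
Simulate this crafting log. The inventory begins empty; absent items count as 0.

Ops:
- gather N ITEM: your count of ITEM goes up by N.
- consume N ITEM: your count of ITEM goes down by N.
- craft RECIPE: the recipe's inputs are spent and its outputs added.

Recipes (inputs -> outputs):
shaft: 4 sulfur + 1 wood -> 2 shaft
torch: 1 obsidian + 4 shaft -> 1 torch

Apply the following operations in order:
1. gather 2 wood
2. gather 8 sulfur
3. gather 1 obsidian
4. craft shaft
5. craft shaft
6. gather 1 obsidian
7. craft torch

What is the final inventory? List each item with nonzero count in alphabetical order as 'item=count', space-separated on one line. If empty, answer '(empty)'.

Answer: obsidian=1 torch=1

Derivation:
After 1 (gather 2 wood): wood=2
After 2 (gather 8 sulfur): sulfur=8 wood=2
After 3 (gather 1 obsidian): obsidian=1 sulfur=8 wood=2
After 4 (craft shaft): obsidian=1 shaft=2 sulfur=4 wood=1
After 5 (craft shaft): obsidian=1 shaft=4
After 6 (gather 1 obsidian): obsidian=2 shaft=4
After 7 (craft torch): obsidian=1 torch=1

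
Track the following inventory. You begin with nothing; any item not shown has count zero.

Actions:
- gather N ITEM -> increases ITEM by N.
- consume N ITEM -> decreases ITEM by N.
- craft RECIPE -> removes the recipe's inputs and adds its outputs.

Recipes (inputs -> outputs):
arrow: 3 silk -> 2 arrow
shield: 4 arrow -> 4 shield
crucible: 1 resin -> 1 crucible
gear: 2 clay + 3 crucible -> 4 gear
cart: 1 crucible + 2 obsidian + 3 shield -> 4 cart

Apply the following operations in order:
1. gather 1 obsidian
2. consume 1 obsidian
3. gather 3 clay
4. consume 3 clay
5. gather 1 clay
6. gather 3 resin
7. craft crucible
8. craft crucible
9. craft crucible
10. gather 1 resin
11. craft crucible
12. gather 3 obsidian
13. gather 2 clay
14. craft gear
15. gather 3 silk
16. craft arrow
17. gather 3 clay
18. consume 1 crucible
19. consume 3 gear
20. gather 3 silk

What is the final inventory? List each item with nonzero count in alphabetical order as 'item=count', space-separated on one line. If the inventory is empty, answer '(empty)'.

Answer: arrow=2 clay=4 gear=1 obsidian=3 silk=3

Derivation:
After 1 (gather 1 obsidian): obsidian=1
After 2 (consume 1 obsidian): (empty)
After 3 (gather 3 clay): clay=3
After 4 (consume 3 clay): (empty)
After 5 (gather 1 clay): clay=1
After 6 (gather 3 resin): clay=1 resin=3
After 7 (craft crucible): clay=1 crucible=1 resin=2
After 8 (craft crucible): clay=1 crucible=2 resin=1
After 9 (craft crucible): clay=1 crucible=3
After 10 (gather 1 resin): clay=1 crucible=3 resin=1
After 11 (craft crucible): clay=1 crucible=4
After 12 (gather 3 obsidian): clay=1 crucible=4 obsidian=3
After 13 (gather 2 clay): clay=3 crucible=4 obsidian=3
After 14 (craft gear): clay=1 crucible=1 gear=4 obsidian=3
After 15 (gather 3 silk): clay=1 crucible=1 gear=4 obsidian=3 silk=3
After 16 (craft arrow): arrow=2 clay=1 crucible=1 gear=4 obsidian=3
After 17 (gather 3 clay): arrow=2 clay=4 crucible=1 gear=4 obsidian=3
After 18 (consume 1 crucible): arrow=2 clay=4 gear=4 obsidian=3
After 19 (consume 3 gear): arrow=2 clay=4 gear=1 obsidian=3
After 20 (gather 3 silk): arrow=2 clay=4 gear=1 obsidian=3 silk=3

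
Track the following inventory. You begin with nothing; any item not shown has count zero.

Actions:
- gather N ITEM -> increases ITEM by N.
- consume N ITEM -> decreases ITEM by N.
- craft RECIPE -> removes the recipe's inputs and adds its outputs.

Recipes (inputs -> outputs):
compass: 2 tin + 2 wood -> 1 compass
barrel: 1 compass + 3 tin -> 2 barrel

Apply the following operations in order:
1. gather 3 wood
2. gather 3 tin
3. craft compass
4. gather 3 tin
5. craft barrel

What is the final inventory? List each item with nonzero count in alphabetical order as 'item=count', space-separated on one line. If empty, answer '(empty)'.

Answer: barrel=2 tin=1 wood=1

Derivation:
After 1 (gather 3 wood): wood=3
After 2 (gather 3 tin): tin=3 wood=3
After 3 (craft compass): compass=1 tin=1 wood=1
After 4 (gather 3 tin): compass=1 tin=4 wood=1
After 5 (craft barrel): barrel=2 tin=1 wood=1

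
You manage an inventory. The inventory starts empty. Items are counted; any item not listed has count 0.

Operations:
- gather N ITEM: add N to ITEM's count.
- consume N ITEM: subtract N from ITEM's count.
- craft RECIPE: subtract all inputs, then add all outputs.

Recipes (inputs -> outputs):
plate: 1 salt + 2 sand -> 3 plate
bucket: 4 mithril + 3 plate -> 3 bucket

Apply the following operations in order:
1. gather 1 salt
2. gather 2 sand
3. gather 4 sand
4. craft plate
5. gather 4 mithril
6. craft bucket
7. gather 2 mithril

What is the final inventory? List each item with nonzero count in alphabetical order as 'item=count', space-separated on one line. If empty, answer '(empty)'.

After 1 (gather 1 salt): salt=1
After 2 (gather 2 sand): salt=1 sand=2
After 3 (gather 4 sand): salt=1 sand=6
After 4 (craft plate): plate=3 sand=4
After 5 (gather 4 mithril): mithril=4 plate=3 sand=4
After 6 (craft bucket): bucket=3 sand=4
After 7 (gather 2 mithril): bucket=3 mithril=2 sand=4

Answer: bucket=3 mithril=2 sand=4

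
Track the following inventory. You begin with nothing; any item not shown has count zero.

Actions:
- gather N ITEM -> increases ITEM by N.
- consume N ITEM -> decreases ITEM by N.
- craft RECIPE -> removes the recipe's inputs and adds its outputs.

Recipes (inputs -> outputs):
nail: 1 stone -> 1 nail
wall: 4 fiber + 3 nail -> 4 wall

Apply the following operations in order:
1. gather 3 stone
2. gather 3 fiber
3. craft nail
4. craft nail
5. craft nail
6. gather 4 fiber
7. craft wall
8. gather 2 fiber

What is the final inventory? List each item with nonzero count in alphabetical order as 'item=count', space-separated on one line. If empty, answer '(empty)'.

Answer: fiber=5 wall=4

Derivation:
After 1 (gather 3 stone): stone=3
After 2 (gather 3 fiber): fiber=3 stone=3
After 3 (craft nail): fiber=3 nail=1 stone=2
After 4 (craft nail): fiber=3 nail=2 stone=1
After 5 (craft nail): fiber=3 nail=3
After 6 (gather 4 fiber): fiber=7 nail=3
After 7 (craft wall): fiber=3 wall=4
After 8 (gather 2 fiber): fiber=5 wall=4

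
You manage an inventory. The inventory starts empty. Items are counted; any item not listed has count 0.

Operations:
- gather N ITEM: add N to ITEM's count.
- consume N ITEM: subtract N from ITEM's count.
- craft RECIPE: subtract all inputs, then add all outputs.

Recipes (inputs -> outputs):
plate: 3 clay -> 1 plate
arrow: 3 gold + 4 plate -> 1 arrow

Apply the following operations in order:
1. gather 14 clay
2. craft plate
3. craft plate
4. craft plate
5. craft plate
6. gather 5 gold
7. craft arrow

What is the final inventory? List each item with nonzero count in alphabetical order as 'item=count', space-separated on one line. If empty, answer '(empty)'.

Answer: arrow=1 clay=2 gold=2

Derivation:
After 1 (gather 14 clay): clay=14
After 2 (craft plate): clay=11 plate=1
After 3 (craft plate): clay=8 plate=2
After 4 (craft plate): clay=5 plate=3
After 5 (craft plate): clay=2 plate=4
After 6 (gather 5 gold): clay=2 gold=5 plate=4
After 7 (craft arrow): arrow=1 clay=2 gold=2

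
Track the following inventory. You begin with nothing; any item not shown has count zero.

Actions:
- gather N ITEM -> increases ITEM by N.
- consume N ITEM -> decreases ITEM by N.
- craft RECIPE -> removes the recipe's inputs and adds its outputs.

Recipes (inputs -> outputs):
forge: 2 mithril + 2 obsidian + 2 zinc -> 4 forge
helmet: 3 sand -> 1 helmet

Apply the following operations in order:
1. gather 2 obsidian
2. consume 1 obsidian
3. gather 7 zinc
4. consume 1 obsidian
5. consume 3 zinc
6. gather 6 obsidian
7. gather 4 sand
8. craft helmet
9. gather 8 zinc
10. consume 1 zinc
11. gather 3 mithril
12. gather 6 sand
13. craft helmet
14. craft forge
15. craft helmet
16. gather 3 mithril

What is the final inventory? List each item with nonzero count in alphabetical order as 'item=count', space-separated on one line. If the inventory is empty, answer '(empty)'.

After 1 (gather 2 obsidian): obsidian=2
After 2 (consume 1 obsidian): obsidian=1
After 3 (gather 7 zinc): obsidian=1 zinc=7
After 4 (consume 1 obsidian): zinc=7
After 5 (consume 3 zinc): zinc=4
After 6 (gather 6 obsidian): obsidian=6 zinc=4
After 7 (gather 4 sand): obsidian=6 sand=4 zinc=4
After 8 (craft helmet): helmet=1 obsidian=6 sand=1 zinc=4
After 9 (gather 8 zinc): helmet=1 obsidian=6 sand=1 zinc=12
After 10 (consume 1 zinc): helmet=1 obsidian=6 sand=1 zinc=11
After 11 (gather 3 mithril): helmet=1 mithril=3 obsidian=6 sand=1 zinc=11
After 12 (gather 6 sand): helmet=1 mithril=3 obsidian=6 sand=7 zinc=11
After 13 (craft helmet): helmet=2 mithril=3 obsidian=6 sand=4 zinc=11
After 14 (craft forge): forge=4 helmet=2 mithril=1 obsidian=4 sand=4 zinc=9
After 15 (craft helmet): forge=4 helmet=3 mithril=1 obsidian=4 sand=1 zinc=9
After 16 (gather 3 mithril): forge=4 helmet=3 mithril=4 obsidian=4 sand=1 zinc=9

Answer: forge=4 helmet=3 mithril=4 obsidian=4 sand=1 zinc=9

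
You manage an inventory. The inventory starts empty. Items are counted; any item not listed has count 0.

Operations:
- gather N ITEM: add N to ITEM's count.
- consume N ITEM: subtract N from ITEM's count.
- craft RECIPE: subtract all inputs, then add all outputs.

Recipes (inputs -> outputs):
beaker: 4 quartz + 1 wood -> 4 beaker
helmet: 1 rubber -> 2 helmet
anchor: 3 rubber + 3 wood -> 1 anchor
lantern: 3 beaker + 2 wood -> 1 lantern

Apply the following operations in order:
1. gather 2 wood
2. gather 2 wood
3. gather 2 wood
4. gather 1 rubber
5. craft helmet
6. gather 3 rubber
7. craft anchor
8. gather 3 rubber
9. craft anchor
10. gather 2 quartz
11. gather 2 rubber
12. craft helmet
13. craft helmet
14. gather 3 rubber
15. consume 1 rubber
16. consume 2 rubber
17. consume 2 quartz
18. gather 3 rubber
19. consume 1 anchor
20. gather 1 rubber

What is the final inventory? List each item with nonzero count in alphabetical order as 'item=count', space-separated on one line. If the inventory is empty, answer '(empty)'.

After 1 (gather 2 wood): wood=2
After 2 (gather 2 wood): wood=4
After 3 (gather 2 wood): wood=6
After 4 (gather 1 rubber): rubber=1 wood=6
After 5 (craft helmet): helmet=2 wood=6
After 6 (gather 3 rubber): helmet=2 rubber=3 wood=6
After 7 (craft anchor): anchor=1 helmet=2 wood=3
After 8 (gather 3 rubber): anchor=1 helmet=2 rubber=3 wood=3
After 9 (craft anchor): anchor=2 helmet=2
After 10 (gather 2 quartz): anchor=2 helmet=2 quartz=2
After 11 (gather 2 rubber): anchor=2 helmet=2 quartz=2 rubber=2
After 12 (craft helmet): anchor=2 helmet=4 quartz=2 rubber=1
After 13 (craft helmet): anchor=2 helmet=6 quartz=2
After 14 (gather 3 rubber): anchor=2 helmet=6 quartz=2 rubber=3
After 15 (consume 1 rubber): anchor=2 helmet=6 quartz=2 rubber=2
After 16 (consume 2 rubber): anchor=2 helmet=6 quartz=2
After 17 (consume 2 quartz): anchor=2 helmet=6
After 18 (gather 3 rubber): anchor=2 helmet=6 rubber=3
After 19 (consume 1 anchor): anchor=1 helmet=6 rubber=3
After 20 (gather 1 rubber): anchor=1 helmet=6 rubber=4

Answer: anchor=1 helmet=6 rubber=4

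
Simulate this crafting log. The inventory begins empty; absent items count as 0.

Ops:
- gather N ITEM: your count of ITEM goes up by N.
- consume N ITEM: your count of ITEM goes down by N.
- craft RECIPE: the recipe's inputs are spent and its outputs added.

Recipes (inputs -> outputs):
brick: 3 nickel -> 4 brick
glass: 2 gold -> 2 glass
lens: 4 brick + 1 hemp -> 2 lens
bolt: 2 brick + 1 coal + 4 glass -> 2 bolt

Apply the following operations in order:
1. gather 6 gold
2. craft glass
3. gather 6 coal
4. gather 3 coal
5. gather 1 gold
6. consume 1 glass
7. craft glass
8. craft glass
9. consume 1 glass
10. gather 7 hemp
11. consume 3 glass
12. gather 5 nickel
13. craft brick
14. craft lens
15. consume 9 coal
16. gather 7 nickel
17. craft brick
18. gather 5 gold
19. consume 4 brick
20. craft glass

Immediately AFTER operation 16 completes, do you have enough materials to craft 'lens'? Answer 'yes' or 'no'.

Answer: no

Derivation:
After 1 (gather 6 gold): gold=6
After 2 (craft glass): glass=2 gold=4
After 3 (gather 6 coal): coal=6 glass=2 gold=4
After 4 (gather 3 coal): coal=9 glass=2 gold=4
After 5 (gather 1 gold): coal=9 glass=2 gold=5
After 6 (consume 1 glass): coal=9 glass=1 gold=5
After 7 (craft glass): coal=9 glass=3 gold=3
After 8 (craft glass): coal=9 glass=5 gold=1
After 9 (consume 1 glass): coal=9 glass=4 gold=1
After 10 (gather 7 hemp): coal=9 glass=4 gold=1 hemp=7
After 11 (consume 3 glass): coal=9 glass=1 gold=1 hemp=7
After 12 (gather 5 nickel): coal=9 glass=1 gold=1 hemp=7 nickel=5
After 13 (craft brick): brick=4 coal=9 glass=1 gold=1 hemp=7 nickel=2
After 14 (craft lens): coal=9 glass=1 gold=1 hemp=6 lens=2 nickel=2
After 15 (consume 9 coal): glass=1 gold=1 hemp=6 lens=2 nickel=2
After 16 (gather 7 nickel): glass=1 gold=1 hemp=6 lens=2 nickel=9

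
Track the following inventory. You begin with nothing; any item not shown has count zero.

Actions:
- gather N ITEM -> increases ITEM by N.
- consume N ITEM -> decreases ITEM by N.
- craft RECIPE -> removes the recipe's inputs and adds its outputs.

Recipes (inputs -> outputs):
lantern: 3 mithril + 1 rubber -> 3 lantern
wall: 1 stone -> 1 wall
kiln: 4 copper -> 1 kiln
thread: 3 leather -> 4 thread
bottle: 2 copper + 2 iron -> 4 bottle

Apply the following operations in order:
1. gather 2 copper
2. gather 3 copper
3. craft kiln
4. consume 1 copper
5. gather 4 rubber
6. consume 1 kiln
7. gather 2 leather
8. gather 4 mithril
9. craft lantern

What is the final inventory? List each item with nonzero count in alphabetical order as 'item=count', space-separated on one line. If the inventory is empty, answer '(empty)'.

After 1 (gather 2 copper): copper=2
After 2 (gather 3 copper): copper=5
After 3 (craft kiln): copper=1 kiln=1
After 4 (consume 1 copper): kiln=1
After 5 (gather 4 rubber): kiln=1 rubber=4
After 6 (consume 1 kiln): rubber=4
After 7 (gather 2 leather): leather=2 rubber=4
After 8 (gather 4 mithril): leather=2 mithril=4 rubber=4
After 9 (craft lantern): lantern=3 leather=2 mithril=1 rubber=3

Answer: lantern=3 leather=2 mithril=1 rubber=3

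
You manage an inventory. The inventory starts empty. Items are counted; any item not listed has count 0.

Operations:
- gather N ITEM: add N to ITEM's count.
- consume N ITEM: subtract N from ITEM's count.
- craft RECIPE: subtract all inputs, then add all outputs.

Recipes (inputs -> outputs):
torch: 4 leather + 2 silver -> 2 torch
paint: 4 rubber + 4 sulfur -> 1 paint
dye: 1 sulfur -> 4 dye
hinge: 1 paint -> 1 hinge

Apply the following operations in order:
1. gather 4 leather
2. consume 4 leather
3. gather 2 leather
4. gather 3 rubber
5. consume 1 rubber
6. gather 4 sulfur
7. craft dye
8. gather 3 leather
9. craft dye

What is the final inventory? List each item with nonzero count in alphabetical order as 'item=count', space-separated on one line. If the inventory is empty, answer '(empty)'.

Answer: dye=8 leather=5 rubber=2 sulfur=2

Derivation:
After 1 (gather 4 leather): leather=4
After 2 (consume 4 leather): (empty)
After 3 (gather 2 leather): leather=2
After 4 (gather 3 rubber): leather=2 rubber=3
After 5 (consume 1 rubber): leather=2 rubber=2
After 6 (gather 4 sulfur): leather=2 rubber=2 sulfur=4
After 7 (craft dye): dye=4 leather=2 rubber=2 sulfur=3
After 8 (gather 3 leather): dye=4 leather=5 rubber=2 sulfur=3
After 9 (craft dye): dye=8 leather=5 rubber=2 sulfur=2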